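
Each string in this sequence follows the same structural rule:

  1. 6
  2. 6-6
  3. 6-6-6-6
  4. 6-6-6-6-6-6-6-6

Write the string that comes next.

Every step duplicates the string with '-' between the halves.
Doubling 6-6-6-6-6-6-6-6 with '-' between the halves:

6-6-6-6-6-6-6-6-6-6-6-6-6-6-6-6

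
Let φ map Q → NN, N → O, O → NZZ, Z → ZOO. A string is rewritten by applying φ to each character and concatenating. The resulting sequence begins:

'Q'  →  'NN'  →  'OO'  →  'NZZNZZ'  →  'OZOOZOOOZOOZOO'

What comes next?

Rewriting the 14 symbols of OZOOZOOOZOOZOO one by one yields NZZ ZOO NZZ NZZ ZOO NZZ NZZ NZZ ZOO NZZ NZZ ZOO NZZ NZZ; concatenated:

NZZZOONZZNZZZOONZZNZZNZZZOONZZNZZZOONZZNZZ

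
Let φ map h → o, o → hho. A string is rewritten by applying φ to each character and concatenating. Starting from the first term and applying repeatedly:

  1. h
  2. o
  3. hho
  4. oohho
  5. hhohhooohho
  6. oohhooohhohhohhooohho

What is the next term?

Applying the rule to each of the 21 symbols of oohhooohhohhohhooohho gives the pieces hho hho o o hho hho hho o o hho o o hho o o hho hho hho o o hho, which concatenate to the answer.

hhohhooohhohhohhooohhooohhooohhohhohhooohho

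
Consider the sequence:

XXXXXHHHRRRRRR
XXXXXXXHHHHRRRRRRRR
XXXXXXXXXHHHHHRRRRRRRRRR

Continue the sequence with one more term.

XXXXXXXXXXXHHHHHHRRRRRRRRRRRR

Term n consists of 2n-1 X's, followed by n H's, followed by 2n R's, where the shown terms are n = 3, 4, 5.
For the next term, n = 6, so the run lengths are 11, 6, 12.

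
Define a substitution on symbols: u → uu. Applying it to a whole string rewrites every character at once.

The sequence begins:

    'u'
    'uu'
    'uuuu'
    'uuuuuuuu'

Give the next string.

Apply φ to uuuuuuuu symbol by symbol: u→uu, u→uu, u→uu, u→uu, u→uu, u→uu, u→uu, u→uu; joined: uu uu uu uu uu uu uu uu.

uuuuuuuuuuuuuuuu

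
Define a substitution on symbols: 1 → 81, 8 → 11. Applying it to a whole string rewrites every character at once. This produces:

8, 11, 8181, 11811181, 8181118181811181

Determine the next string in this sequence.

11811181818111811181118181811181

Applying the rule to each of the 16 symbols of 8181118181811181 gives the pieces 11 81 11 81 81 81 11 81 11 81 11 81 81 81 11 81, which concatenate to the answer.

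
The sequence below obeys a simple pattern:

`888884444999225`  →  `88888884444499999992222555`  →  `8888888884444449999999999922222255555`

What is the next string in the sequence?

888888888884444444999999999999999222222225555555

Each string has the form 8^{2n+3} 4^{n+3} 9^{4n-1} 2^{2n} 5^{2n-1} (n = 1, 2, …).
At n = 4 the blocks have lengths 11, 7, 15, 8, 7.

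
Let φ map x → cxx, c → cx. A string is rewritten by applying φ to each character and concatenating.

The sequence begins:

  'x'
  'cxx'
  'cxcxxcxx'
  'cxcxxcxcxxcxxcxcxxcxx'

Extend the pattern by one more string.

cxcxxcxcxxcxxcxcxxcxcxxcxxcxcxxcxxcxcxxcxcxxcxxcxcxxcxx

Applying the rule to each of the 21 symbols of cxcxxcxcxxcxxcxcxxcxx gives the pieces cx cxx cx cxx cxx cx cxx cx cxx cxx cx cxx cxx cx cxx cx cxx cxx cx cxx cxx, which concatenate to the answer.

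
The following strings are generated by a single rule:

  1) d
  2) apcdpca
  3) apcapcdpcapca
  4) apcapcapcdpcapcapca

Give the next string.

apcapcapcapcdpcapcapcapca

Each term wraps the previous one in apc on the left and pca on the right.
So the next term is apc·apcapcapcdpcapcapca·pca.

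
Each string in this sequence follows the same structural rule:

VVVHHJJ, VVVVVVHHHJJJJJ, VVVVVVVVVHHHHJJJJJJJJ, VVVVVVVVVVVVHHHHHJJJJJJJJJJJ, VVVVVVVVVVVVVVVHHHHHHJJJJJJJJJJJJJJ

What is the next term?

Each string has the form V^{3n} H^{n+1} J^{3n-1} (n = 1, 2, …).
At n = 6 the blocks have lengths 18, 7, 17.

VVVVVVVVVVVVVVVVVVHHHHHHHJJJJJJJJJJJJJJJJJ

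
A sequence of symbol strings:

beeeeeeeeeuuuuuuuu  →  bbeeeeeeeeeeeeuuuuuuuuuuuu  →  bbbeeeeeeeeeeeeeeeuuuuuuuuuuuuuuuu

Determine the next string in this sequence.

Term n consists of n-1 b's, followed by 3n+3 e's, followed by 4n u's, where the shown terms are n = 2, 3, 4.
For the next term, n = 5, so the run lengths are 4, 18, 20.

bbbbeeeeeeeeeeeeeeeeeeuuuuuuuuuuuuuuuuuuuu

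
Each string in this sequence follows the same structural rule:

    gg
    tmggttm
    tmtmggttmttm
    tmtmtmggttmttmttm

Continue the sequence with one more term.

Every step adds tm to the front and ttm to the end of the previous string.
Applying this once more to tmtmtmggttmttmttm:

tmtmtmtmggttmttmttmttm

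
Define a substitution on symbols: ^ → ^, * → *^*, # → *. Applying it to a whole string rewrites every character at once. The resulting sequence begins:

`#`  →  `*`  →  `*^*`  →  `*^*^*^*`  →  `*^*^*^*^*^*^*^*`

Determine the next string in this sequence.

Applying the rule to each of the 15 symbols of *^*^*^*^*^*^*^* gives the pieces *^* ^ *^* ^ *^* ^ *^* ^ *^* ^ *^* ^ *^* ^ *^*, which concatenate to the answer.

*^*^*^*^*^*^*^*^*^*^*^*^*^*^*^*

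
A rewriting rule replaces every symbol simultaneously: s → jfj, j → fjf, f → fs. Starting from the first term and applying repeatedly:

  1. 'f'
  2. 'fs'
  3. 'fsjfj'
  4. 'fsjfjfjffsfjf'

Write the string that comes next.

Rewriting the 13 symbols of fsjfjfjffsfjf one by one yields fs jfj fjf fs fjf fs fjf fs fs jfj fs fjf fs; concatenated:

fsjfjfjffsfjffsfjffsfsjfjfsfjffs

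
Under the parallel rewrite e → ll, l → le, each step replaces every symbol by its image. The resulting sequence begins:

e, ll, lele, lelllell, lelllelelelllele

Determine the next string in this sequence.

φ(lelllelelelllele) expands symbol-by-symbol to le ll le le le ll le ll le ll le le le ll le ll; joining the 16 pieces gives the next term.

lelllelelelllelllelllelelelllell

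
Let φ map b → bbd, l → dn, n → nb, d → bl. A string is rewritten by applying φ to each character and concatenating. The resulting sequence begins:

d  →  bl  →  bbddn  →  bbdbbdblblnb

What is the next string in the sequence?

bbdbbdblbbdbbdblbbddnbbddnnbbbd

Apply φ to bbdbbdblblnb symbol by symbol: b→bbd, b→bbd, d→bl, b→bbd, b→bbd, d→bl, b→bbd, l→dn, b→bbd, l→dn, n→nb, b→bbd; joined: bbd bbd bl bbd bbd bl bbd dn bbd dn nb bbd.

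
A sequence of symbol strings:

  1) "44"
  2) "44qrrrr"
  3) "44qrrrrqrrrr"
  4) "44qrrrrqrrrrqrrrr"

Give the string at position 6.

Each term is the previous one with qrrrr appended.
From 44qrrrrqrrrrqrrrr, 2 further steps: 44qrrrrqrrrrqrrrr → 44qrrrrqrrrrqrrrrqrrrr → (answer).

44qrrrrqrrrrqrrrrqrrrrqrrrr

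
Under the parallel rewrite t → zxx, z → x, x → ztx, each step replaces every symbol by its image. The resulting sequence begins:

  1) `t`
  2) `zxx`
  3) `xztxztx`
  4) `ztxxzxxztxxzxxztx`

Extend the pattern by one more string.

Applying the rule to each of the 17 symbols of ztxxzxxztxxzxxztx gives the pieces x zxx ztx ztx x ztx ztx x zxx ztx ztx x ztx ztx x zxx ztx, which concatenate to the answer.

xzxxztxztxxztxztxxzxxztxztxxztxztxxzxxztx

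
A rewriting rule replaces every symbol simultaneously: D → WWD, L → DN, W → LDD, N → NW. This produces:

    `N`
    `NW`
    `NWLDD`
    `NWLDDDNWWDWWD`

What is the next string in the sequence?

Rewriting the 13 symbols of NWLDDDNWWDWWD one by one yields NW LDD DN WWD WWD WWD NW LDD LDD WWD LDD LDD WWD; concatenated:

NWLDDDNWWDWWDWWDNWLDDLDDWWDLDDLDDWWD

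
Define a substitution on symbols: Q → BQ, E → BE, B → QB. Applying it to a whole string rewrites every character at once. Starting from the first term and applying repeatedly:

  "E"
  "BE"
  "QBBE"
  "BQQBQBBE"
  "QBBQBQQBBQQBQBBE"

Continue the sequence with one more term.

Rewriting the 16 symbols of QBBQBQQBBQQBQBBE one by one yields BQ QB QB BQ QB BQ BQ QB QB BQ BQ QB BQ QB QB BE; concatenated:

BQQBQBBQQBBQBQQBQBBQBQQBBQQBQBBE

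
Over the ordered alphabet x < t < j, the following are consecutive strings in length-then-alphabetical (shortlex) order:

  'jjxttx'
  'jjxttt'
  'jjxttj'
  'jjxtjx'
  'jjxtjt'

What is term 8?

Continuing the enumeration 3 steps past jjxtjt: jjxtjt → jjxtjj → jjxjxx → (answer).

jjxjxt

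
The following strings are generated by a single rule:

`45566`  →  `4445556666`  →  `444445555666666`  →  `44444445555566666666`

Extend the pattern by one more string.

Reading off run lengths: 4 runs 1, 3, 5, 7; 5 runs 2, 3, 4, 5; 6 runs 2, 4, 6, 8 — each is linear in n (n = 1, 2, …).
For the next term, n = 5, so the run lengths are 9, 6, 10.

4444444445555556666666666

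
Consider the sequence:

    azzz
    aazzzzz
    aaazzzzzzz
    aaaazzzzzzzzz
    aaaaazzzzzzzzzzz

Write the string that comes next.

aaaaaazzzzzzzzzzzzz

The n-th term is n a's then 2n+1 z's (n = 1, 2, …).
At n = 6 the blocks have lengths 6, 13.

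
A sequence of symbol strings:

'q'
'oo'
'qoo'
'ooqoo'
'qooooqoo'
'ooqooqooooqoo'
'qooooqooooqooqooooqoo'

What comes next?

ooqooqooooqooqooooqooooqooqooooqoo

From term 3 onward, concatenate the second-to-last term with the last: q·oo = qoo, oo·qoo = ooqoo, …
The next term joins ooqooqooooqoo and qooooqooooqooqooooqoo.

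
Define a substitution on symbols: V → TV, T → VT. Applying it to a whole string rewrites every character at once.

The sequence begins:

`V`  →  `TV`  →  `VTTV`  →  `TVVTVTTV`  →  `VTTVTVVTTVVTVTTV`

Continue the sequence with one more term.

TVVTVTTVVTTVTVVTVTTVTVVTTVVTVTTV

φ(VTTVTVVTTVVTVTTV) expands symbol-by-symbol to TV VT VT TV VT TV TV VT VT TV TV VT TV VT VT TV; joining the 16 pieces gives the next term.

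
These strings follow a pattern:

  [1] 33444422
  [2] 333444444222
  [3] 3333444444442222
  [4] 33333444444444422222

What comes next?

333333444444444444222222

The n-th term is n 3's then 2n 4's then n 2's, where the shown terms are n = 2, 3, 4, 5.
At n = 6 the blocks have lengths 6, 12, 6.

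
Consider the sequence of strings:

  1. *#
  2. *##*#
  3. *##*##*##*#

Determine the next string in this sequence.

s(k+1) = s(k)·#·s(k) — each term doubles the last with '#' between the halves.
Doubling *##*##*##*# with '#' between the halves:

*##*##*##*##*##*##*##*#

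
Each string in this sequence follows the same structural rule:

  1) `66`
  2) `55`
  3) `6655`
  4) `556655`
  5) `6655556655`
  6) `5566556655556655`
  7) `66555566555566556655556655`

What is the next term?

556655665555665566555566555566556655556655

This is a Fibonacci-style word recurrence s(k) = s(k−2)·s(k−1): e.g. 66·55 = 6655.
Continuing: 5566556655556655 · 66555566555566556655556655 gives term 8.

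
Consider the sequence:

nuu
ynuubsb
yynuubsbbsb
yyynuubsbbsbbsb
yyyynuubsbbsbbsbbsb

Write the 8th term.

yyyyyyynuubsbbsbbsbbsbbsbbsbbsb

s(k+1) = y·s(k)·bsb, so each term gains y as a prefix and bsb as a suffix.
From yyyynuubsbbsbbsbbsb, 3 further steps: yyyynuubsbbsbbsbbsb → yyyyynuubsbbsbbsbbsbbsb → yyyyyynuubsbbsbbsbbsbbsbbsb → (answer).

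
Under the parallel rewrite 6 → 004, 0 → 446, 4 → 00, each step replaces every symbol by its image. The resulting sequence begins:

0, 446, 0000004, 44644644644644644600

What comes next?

000000400000040000004000000400000040000004446446

Replace each of the 20 characters of 44644644644644644600 in place — 00 00 004 00 00 004 00 00 004 00 00 004 00 00 004 00 00 004 446 446 — and concatenate.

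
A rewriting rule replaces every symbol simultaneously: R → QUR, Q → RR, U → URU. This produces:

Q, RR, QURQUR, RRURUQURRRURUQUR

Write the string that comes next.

Applying the rule to each of the 16 symbols of RRURUQURRRURUQUR gives the pieces QUR QUR URU QUR URU RR URU QUR QUR QUR URU QUR URU RR URU QUR, which concatenate to the answer.

QURQURURUQURURURRURUQURQURQURURUQURURURRURUQUR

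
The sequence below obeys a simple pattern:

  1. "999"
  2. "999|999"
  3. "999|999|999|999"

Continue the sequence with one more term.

999|999|999|999|999|999|999|999

Every step duplicates the string with '|' between the halves.
So the next term is two copies of 999|999|999|999 with '|' between the halves.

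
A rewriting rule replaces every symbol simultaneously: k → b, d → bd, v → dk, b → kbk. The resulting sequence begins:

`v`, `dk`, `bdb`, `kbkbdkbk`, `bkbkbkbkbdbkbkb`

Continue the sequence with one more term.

Applying the rule to each of the 15 symbols of bkbkbkbkbdbkbkb gives the pieces kbk b kbk b kbk b kbk b kbk bd kbk b kbk b kbk, which concatenate to the answer.

kbkbkbkbkbkbkbkbkbkbdkbkbkbkbkbk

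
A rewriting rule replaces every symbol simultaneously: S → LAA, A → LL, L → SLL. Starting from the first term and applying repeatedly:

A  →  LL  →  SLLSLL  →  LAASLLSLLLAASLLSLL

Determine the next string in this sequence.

SLLLLLLLAASLLSLLLAASLLSLLSLLLLLLLAASLLSLLLAASLLSLL

Applying the rule to each of the 18 symbols of LAASLLSLLLAASLLSLL gives the pieces SLL LL LL LAA SLL SLL LAA SLL SLL SLL LL LL LAA SLL SLL LAA SLL SLL, which concatenate to the answer.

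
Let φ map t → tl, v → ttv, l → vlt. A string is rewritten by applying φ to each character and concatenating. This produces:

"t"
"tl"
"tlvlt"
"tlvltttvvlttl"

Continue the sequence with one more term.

Rewriting the 13 symbols of tlvltttvvlttl one by one yields tl vlt ttv vlt tl tl tl ttv ttv vlt tl tl vlt; concatenated:

tlvltttvvlttltltlttvttvvlttltlvlt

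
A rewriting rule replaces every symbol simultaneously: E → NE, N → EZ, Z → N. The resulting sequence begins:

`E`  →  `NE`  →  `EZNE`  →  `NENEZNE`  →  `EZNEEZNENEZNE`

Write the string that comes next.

NENEZNENENEZNEEZNENEZNE

Replace each of the 13 characters of EZNEEZNENEZNE in place — NE N EZ NE NE N EZ NE EZ NE N EZ NE — and concatenate.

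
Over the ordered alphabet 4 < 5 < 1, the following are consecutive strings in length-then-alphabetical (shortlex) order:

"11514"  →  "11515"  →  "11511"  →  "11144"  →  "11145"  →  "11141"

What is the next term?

11154

Find the rightmost character of 11141 below 1, bump it to the next letter, and reset everything to its right to 4.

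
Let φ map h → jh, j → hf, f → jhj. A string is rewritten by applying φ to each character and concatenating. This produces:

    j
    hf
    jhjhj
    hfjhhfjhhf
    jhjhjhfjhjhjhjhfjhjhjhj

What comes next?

Rewriting the 23 symbols of jhjhjhfjhjhjhjhfjhjhjhj one by one yields hf jh hf jh hf jh jhj hf jh hf jh hf jh hf jh jhj hf jh hf jh hf jh hf; concatenated:

hfjhhfjhhfjhjhjhfjhhfjhhfjhhfjhjhjhfjhhfjhhfjhhf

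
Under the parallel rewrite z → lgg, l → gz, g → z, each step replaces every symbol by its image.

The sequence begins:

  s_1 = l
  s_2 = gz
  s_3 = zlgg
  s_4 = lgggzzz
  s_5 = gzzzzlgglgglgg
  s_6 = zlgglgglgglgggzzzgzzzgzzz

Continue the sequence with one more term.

Rewriting the 25 symbols of zlgglgglgglgggzzzgzzzgzzz one by one yields lgg gz z z gz z z gz z z gz z z z lgg lgg lgg z lgg lgg lgg z lgg lgg lgg; concatenated:

lgggzzzgzzzgzzzgzzzzlgglgglggzlgglgglggzlgglgglgg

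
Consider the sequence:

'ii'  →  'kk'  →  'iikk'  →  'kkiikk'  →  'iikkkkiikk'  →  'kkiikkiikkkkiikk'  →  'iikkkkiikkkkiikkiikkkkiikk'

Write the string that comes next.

From term 3 onward, concatenate the second-to-last term with the last: ii·kk = iikk, kk·iikk = kkiikk, …
So term 8 is kkiikkiikkkkiikk·iikkkkiikkkkiikkiikkkkiikk.

kkiikkiikkkkiikkiikkkkiikkkkiikkiikkkkiikk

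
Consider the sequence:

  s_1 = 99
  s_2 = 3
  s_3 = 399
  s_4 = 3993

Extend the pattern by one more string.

This is a Fibonacci-style word recurrence s(k) = s(k−1)·s(k−2): e.g. 3·99 = 399.
Continuing: 3993 · 399 gives term 5.

3993399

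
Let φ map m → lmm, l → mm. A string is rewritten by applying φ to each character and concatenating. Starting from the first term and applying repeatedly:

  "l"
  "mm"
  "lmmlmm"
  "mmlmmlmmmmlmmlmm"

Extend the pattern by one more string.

Rewriting the 16 symbols of mmlmmlmmmmlmmlmm one by one yields lmm lmm mm lmm lmm mm lmm lmm lmm lmm mm lmm lmm mm lmm lmm; concatenated:

lmmlmmmmlmmlmmmmlmmlmmlmmlmmmmlmmlmmmmlmmlmm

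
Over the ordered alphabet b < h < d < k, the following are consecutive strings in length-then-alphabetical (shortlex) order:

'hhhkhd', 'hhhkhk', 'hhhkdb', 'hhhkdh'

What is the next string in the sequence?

hhhkdd

Find the rightmost character of hhhkdh below k, bump it to the next letter, and reset everything to its right to b.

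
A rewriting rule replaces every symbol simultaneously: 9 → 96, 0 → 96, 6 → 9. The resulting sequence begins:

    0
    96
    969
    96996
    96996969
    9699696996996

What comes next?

Applying the rule to each of the 13 symbols of 9699696996996 gives the pieces 96 9 96 96 9 96 9 96 96 9 96 96 9, which concatenate to the answer.

969969699699696996969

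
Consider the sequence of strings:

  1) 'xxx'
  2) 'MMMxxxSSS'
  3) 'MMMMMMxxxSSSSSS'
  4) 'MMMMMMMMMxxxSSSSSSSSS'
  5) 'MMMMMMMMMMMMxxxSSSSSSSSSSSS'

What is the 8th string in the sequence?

Every step adds MMM to the front and SSS to the end of the previous string.
From MMMMMMMMMMMMxxxSSSSSSSSSSSS, 3 further steps: MMMMMMMMMMMMxxxSSSSSSSSSSSS → MMMMMMMMMMMMMMMxxxSSSSSSSSSSSSSSS → MMMMMMMMMMMMMMMMMMxxxSSSSSSSSSSSSSSSSSS → (answer).

MMMMMMMMMMMMMMMMMMMMMxxxSSSSSSSSSSSSSSSSSSSSS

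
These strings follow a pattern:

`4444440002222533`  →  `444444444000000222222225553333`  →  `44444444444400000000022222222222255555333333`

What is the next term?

Each string has the form 4^{3n+3} 0^{3n} 2^{4n} 5^{2n-1} 3^{2n} (n = 1, 2, …).
For the next term, n = 4, so the run lengths are 15, 12, 16, 7, 8.

4444444444444440000000000002222222222222222555555533333333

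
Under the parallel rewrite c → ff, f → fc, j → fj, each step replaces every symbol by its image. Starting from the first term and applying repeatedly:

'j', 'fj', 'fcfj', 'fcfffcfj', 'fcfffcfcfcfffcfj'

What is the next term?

φ(fcfffcfcfcfffcfj) expands symbol-by-symbol to fc ff fc fc fc ff fc ff fc ff fc fc fc ff fc fj; joining the 16 pieces gives the next term.

fcfffcfcfcfffcfffcfffcfcfcfffcfj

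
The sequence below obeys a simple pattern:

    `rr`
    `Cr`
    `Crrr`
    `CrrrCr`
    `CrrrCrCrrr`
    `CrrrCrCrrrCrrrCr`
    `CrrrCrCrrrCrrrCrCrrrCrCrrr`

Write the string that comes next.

From term 3 onward, concatenate the last term with the second-to-last: Cr·rr = Crrr, Crrr·Cr = CrrrCr, …
So term 8 is CrrrCrCrrrCrrrCrCrrrCrCrrr·CrrrCrCrrrCrrrCr.

CrrrCrCrrrCrrrCrCrrrCrCrrrCrrrCrCrrrCrrrCr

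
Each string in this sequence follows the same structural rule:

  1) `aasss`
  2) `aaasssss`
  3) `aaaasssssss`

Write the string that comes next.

Term n consists of n a's, followed by 2n-1 s's, where the shown terms are n = 2, 3, 4.
Setting n = 5 gives 5, 9 characters in each block.

aaaaasssssssss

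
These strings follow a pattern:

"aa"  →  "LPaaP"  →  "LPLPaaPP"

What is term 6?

LPLPLPLPLPaaPPPPP

Every step adds LP to the front and P to the end of the previous string.
From LPLPaaPP, 3 further steps: LPLPaaPP → LPLPLPaaPPP → LPLPLPLPaaPPPP → (answer).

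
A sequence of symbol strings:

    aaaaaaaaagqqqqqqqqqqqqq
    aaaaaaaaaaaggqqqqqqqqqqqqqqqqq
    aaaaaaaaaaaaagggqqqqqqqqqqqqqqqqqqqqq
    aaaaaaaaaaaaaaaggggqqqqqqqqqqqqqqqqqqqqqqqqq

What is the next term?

Reading off run lengths: a runs 9, 11, 13, 15; g runs 1, 2, 3, 4; q runs 13, 17, 21, 25 — each is linear in n, where the shown terms are n = 3, 4, 5, 6.
Setting n = 7 gives 17, 5, 29 characters in each block.

aaaaaaaaaaaaaaaaagggggqqqqqqqqqqqqqqqqqqqqqqqqqqqqq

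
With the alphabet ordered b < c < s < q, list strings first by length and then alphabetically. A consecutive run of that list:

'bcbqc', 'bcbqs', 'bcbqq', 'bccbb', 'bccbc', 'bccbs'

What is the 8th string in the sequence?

Continuing the enumeration 2 steps past bccbs: bccbs → bccbq → (answer).

bcccb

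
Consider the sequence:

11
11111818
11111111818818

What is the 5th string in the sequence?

11111111111111818818818818

s(k+1) = 111·s(k)·818, so each term gains 111 as a prefix and 818 as a suffix.
From 11111111818818, 2 further steps: 11111111818818 → 11111111111818818818 → (answer).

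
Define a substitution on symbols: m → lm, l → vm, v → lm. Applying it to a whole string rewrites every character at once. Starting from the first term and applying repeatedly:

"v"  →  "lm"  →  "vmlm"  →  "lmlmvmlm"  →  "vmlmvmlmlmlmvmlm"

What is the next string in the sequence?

lmlmvmlmlmlmvmlmvmlmvmlmlmlmvmlm

Applying the rule to each of the 16 symbols of vmlmvmlmlmlmvmlm gives the pieces lm lm vm lm lm lm vm lm vm lm vm lm lm lm vm lm, which concatenate to the answer.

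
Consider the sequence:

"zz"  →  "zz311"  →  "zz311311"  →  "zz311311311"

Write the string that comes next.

Every step adds 311 to the end: s(k+1) = s(k)·311.
Applying this once more to zz311311311:

zz311311311311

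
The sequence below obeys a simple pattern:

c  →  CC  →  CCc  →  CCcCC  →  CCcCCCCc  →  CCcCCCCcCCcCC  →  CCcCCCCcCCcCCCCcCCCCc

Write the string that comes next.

CCcCCCCcCCcCCCCcCCCCcCCcCCCCcCCcCC

This is a Fibonacci-style word recurrence s(k) = s(k−1)·s(k−2): e.g. CC·c = CCc.
So term 8 is CCcCCCCcCCcCCCCcCCCCc·CCcCCCCcCCcCC.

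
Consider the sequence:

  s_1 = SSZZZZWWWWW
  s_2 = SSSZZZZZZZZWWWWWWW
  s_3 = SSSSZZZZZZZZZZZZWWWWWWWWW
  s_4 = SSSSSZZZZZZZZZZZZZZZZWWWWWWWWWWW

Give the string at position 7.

SSSSSSSSZZZZZZZZZZZZZZZZZZZZZZZZZZZZWWWWWWWWWWWWWWWWW

The n-th term is n+1 S's then 4n Z's then 2n+3 W's (n = 1, 2, …).
Setting n = 7 gives 8, 28, 17 characters in each block.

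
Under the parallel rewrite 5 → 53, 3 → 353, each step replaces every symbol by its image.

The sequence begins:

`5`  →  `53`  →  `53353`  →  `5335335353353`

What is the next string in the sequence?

Rewriting the 13 symbols of 5335335353353 one by one yields 53 353 353 53 353 353 53 353 53 353 353 53 353; concatenated:

5335335353353353533535335335353353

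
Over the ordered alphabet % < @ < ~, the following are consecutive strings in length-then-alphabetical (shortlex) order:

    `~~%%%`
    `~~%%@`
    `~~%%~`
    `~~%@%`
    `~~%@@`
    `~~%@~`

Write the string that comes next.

The successor of ~~%@~ increments the rightmost position that isn't already ~ and resets every position after it to %.

~~%~%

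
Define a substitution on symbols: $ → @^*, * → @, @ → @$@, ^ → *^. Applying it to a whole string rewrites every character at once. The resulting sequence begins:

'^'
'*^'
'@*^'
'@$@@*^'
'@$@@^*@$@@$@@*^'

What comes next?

Replace each of the 15 characters of @$@@^*@$@@$@@*^ in place — @$@ @^* @$@ @$@ *^ @ @$@ @^* @$@ @$@ @^* @$@ @$@ @ *^ — and concatenate.

@$@@^*@$@@$@*^@@$@@^*@$@@$@@^*@$@@$@@*^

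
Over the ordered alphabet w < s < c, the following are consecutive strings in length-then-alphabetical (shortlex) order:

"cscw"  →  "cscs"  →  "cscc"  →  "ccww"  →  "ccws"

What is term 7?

ccsw

Continuing the enumeration 2 steps past ccws: ccws → ccwc → (answer).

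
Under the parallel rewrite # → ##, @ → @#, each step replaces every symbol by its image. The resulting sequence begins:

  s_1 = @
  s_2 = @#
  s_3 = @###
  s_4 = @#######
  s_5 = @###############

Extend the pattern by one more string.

φ(@###############) expands symbol-by-symbol to @# ## ## ## ## ## ## ## ## ## ## ## ## ## ## ##; joining the 16 pieces gives the next term.

@###############################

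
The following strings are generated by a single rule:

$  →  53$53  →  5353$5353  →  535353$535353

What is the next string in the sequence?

53535353$53535353

Every step adds 53 to the front and 53 to the end of the previous string.
So the next term is 53·535353$535353·53.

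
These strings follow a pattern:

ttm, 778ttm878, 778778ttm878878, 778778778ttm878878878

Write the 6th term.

778778778778778ttm878878878878878

Every step adds 778 to the front and 878 to the end of the previous string.
From 778778778ttm878878878, 2 further steps: 778778778ttm878878878 → 778778778778ttm878878878878 → (answer).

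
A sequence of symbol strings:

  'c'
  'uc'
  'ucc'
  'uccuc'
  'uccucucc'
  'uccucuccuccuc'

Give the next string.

uccucuccuccucuccucucc

Each term (from the third on) is the previous term followed by the one before it: term 3 = uc·c = ucc.
Continuing: uccucuccuccuc · uccucucc gives term 7.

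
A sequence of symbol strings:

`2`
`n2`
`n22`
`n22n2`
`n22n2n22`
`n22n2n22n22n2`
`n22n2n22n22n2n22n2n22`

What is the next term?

n22n2n22n22n2n22n2n22n22n2n22n22n2

Each term (from the third on) is the previous term followed by the one before it: term 3 = n2·2 = n22.
The next term joins n22n2n22n22n2n22n2n22 and n22n2n22n22n2.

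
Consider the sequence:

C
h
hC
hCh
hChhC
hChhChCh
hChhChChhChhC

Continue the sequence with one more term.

Each term (from the third on) is the previous term followed by the one before it: term 3 = h·C = hC.
The next term joins hChhChChhChhC and hChhChCh.

hChhChChhChhChChhChCh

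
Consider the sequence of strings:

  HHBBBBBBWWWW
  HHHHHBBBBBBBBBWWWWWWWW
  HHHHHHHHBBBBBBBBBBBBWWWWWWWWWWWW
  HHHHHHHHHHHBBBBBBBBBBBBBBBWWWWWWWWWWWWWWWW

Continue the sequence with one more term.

HHHHHHHHHHHHHHBBBBBBBBBBBBBBBBBBWWWWWWWWWWWWWWWWWWWW

Reading off run lengths: H runs 2, 5, 8, 11; B runs 6, 9, 12, 15; W runs 4, 8, 12, 16 — each is linear in n (n = 1, 2, …).
At n = 5 the blocks have lengths 14, 18, 20.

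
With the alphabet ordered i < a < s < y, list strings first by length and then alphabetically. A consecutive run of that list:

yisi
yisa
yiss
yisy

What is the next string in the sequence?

yiyi

The successor of yisy increments the rightmost position that isn't already y and resets every position after it to i.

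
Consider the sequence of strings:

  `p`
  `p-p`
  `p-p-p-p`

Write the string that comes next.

Each string is two copies of the previous one joined by '-'.
So the next term is two copies of p-p-p-p with '-' between the halves.

p-p-p-p-p-p-p-p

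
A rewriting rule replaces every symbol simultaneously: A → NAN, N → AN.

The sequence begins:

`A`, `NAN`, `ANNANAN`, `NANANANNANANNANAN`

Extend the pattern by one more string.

Applying the rule to each of the 17 symbols of NANANANNANANNANAN gives the pieces AN NAN AN NAN AN NAN AN AN NAN AN NAN AN AN NAN AN NAN AN, which concatenate to the answer.

ANNANANNANANNANANANNANANNANANANNANANNANAN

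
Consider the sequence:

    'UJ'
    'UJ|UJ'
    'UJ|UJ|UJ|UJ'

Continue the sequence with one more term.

UJ|UJ|UJ|UJ|UJ|UJ|UJ|UJ

Each string is two copies of the previous one joined by '|'.
One more doubling of UJ|UJ|UJ|UJ gives the answer.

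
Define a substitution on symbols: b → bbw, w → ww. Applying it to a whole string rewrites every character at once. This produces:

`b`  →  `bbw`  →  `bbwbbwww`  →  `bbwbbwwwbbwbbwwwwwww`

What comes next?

Replace each of the 20 characters of bbwbbwwwbbwbbwwwwwww in place — bbw bbw ww bbw bbw ww ww ww bbw bbw ww bbw bbw ww ww ww ww ww ww ww — and concatenate.

bbwbbwwwbbwbbwwwwwwwbbwbbwwwbbwbbwwwwwwwwwwwwwww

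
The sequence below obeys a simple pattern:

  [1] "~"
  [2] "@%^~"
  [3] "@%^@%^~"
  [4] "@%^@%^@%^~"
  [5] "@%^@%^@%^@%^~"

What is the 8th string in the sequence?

Every step adds @%^ at the front: s(k+1) = @%^·s(k).
From @%^@%^@%^@%^~, 3 further steps: @%^@%^@%^@%^~ → @%^@%^@%^@%^@%^~ → @%^@%^@%^@%^@%^@%^~ → (answer).

@%^@%^@%^@%^@%^@%^@%^~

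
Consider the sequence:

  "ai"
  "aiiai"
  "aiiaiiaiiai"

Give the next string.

Each string is two copies of the previous one joined by 'i'.
So the next term is two copies of aiiaiiaiiai with 'i' between the halves.

aiiaiiaiiaiiaiiaiiaiiai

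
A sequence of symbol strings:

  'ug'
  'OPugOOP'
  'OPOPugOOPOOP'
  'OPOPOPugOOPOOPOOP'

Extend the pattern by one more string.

s(k+1) = OP·s(k)·OOP, so each term gains OP as a prefix and OOP as a suffix.
One more step from OPOPOPugOOPOOPOOP gives the answer.

OPOPOPOPugOOPOOPOOPOOP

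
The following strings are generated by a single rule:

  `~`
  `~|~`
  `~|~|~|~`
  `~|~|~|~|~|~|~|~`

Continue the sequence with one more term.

Every step duplicates the string with '|' between the halves.
Doubling ~|~|~|~|~|~|~|~ with '|' between the halves:

~|~|~|~|~|~|~|~|~|~|~|~|~|~|~|~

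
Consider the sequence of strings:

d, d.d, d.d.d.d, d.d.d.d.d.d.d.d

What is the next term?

Each string is two copies of the previous one joined by '.'.
Doubling d.d.d.d.d.d.d.d with '.' between the halves:

d.d.d.d.d.d.d.d.d.d.d.d.d.d.d.d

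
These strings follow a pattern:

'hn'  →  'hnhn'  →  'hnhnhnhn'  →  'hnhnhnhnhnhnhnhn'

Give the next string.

hnhnhnhnhnhnhnhnhnhnhnhnhnhnhnhn

Each string is two copies of the previous one concatenated.
So the next term is two copies of hnhnhnhnhnhnhnhn.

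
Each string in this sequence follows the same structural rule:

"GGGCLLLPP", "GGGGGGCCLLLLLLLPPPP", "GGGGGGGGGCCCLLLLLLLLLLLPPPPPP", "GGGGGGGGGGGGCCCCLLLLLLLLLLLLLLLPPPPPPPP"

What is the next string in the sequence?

GGGGGGGGGGGGGGGCCCCCLLLLLLLLLLLLLLLLLLLPPPPPPPPPP

Each string has the form G^{3n} C^{n} L^{4n-1} P^{2n} (n = 1, 2, …).
For the next term, n = 5, so the run lengths are 15, 5, 19, 10.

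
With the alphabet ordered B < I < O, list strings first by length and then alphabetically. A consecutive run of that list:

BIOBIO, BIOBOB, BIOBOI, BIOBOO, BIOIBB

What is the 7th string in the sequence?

BIOIBO

Advancing 2 positions from BIOIBB through BIOIBB → BIOIBI reaches term 7.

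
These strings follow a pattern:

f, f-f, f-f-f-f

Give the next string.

Each string is two copies of the previous one joined by '-'.
One more doubling of f-f-f-f gives the answer.

f-f-f-f-f-f-f-f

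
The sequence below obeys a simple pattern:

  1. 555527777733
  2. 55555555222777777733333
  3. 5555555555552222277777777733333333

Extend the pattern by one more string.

Term n consists of 4n 5's, followed by 2n-1 2's, followed by 2n+3 7's, followed by 3n-1 3's (n = 1, 2, …).
For the next term, n = 4, so the run lengths are 16, 7, 11, 11.

555555555555555522222227777777777733333333333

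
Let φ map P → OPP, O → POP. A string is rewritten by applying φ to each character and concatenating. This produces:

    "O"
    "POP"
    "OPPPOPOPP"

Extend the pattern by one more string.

POPOPPOPPOPPPOPOPPPOPOPPOPP

Apply φ to OPPPOPOPP symbol by symbol: O→POP, P→OPP, P→OPP, P→OPP, O→POP, P→OPP, O→POP, P→OPP, P→OPP; joined: POP OPP OPP OPP POP OPP POP OPP OPP.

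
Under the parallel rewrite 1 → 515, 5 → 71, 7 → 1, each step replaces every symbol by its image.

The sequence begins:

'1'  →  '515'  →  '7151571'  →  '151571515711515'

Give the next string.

φ(151571515711515) expands symbol-by-symbol to 515 71 515 71 1 515 71 515 71 1 515 515 71 515 71; joining the 15 pieces gives the next term.

51571515711515715157115155157151571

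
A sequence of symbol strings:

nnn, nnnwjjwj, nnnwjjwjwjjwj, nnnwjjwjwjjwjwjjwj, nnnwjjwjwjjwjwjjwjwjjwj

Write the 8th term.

The strings grow by a fixed suffix wjjwj each time.
From nnnwjjwjwjjwjwjjwjwjjwj, 3 further steps: nnnwjjwjwjjwjwjjwjwjjwj → nnnwjjwjwjjwjwjjwjwjjwjwjjwj → nnnwjjwjwjjwjwjjwjwjjwjwjjwjwjjwj → (answer).

nnnwjjwjwjjwjwjjwjwjjwjwjjwjwjjwjwjjwj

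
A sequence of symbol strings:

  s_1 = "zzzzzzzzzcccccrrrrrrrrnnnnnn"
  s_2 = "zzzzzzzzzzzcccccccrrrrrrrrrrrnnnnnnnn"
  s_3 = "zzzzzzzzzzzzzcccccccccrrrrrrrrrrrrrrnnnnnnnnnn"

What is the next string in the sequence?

zzzzzzzzzzzzzzzcccccccccccrrrrrrrrrrrrrrrrrnnnnnnnnnnnn

Each string has the form z^{2n+3} c^{2n-1} r^{3n-1} n^{2n}, where the shown terms are n = 3, 4, 5.
For the next term, n = 6, so the run lengths are 15, 11, 17, 12.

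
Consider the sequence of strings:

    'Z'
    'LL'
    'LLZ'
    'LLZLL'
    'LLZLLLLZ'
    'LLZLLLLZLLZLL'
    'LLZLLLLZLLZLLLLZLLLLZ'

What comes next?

Each term (from the third on) is the previous term followed by the one before it: term 3 = LL·Z = LLZ.
The next term joins LLZLLLLZLLZLLLLZLLLLZ and LLZLLLLZLLZLL.

LLZLLLLZLLZLLLLZLLLLZLLZLLLLZLLZLL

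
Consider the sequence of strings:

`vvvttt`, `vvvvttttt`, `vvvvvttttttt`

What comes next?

The n-th term is n+1 v's then 2n-1 t's, where the shown terms are n = 2, 3, 4.
At n = 5 the blocks have lengths 6, 9.

vvvvvvttttttttt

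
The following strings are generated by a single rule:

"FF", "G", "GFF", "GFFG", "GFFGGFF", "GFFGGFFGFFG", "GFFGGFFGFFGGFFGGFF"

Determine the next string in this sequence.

Each term (from the third on) is the previous term followed by the one before it: term 3 = G·FF = GFF.
Continuing: GFFGGFFGFFGGFFGGFF · GFFGGFFGFFG gives term 8.

GFFGGFFGFFGGFFGGFFGFFGGFFGFFG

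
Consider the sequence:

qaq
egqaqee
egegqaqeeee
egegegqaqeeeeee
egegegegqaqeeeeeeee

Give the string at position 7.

egegegegegegqaqeeeeeeeeeeee

Each term wraps the previous one in eg on the left and ee on the right.
From egegegegqaqeeeeeeee, 2 further steps: egegegegqaqeeeeeeee → egegegegegqaqeeeeeeeeee → (answer).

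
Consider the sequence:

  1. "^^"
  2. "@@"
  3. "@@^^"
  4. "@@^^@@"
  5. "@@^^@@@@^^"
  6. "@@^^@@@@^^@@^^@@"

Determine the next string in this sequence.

@@^^@@@@^^@@^^@@@@^^@@@@^^

Each term (from the third on) is the previous term followed by the one before it: term 3 = @@·^^ = @@^^.
So term 7 is @@^^@@@@^^@@^^@@·@@^^@@@@^^.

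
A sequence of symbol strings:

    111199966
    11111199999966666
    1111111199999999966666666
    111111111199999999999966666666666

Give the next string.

Each string has the form 1^{2n+2} 9^{3n} 6^{3n-1} (n = 1, 2, …).
For the next term, n = 5, so the run lengths are 12, 15, 14.

11111111111199999999999999966666666666666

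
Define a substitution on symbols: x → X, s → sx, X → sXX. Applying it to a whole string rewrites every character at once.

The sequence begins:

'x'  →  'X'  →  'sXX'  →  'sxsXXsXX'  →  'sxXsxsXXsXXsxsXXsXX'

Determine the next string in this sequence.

Applying the rule to each of the 19 symbols of sxXsxsXXsXXsxsXXsXX gives the pieces sx X sXX sx X sx sXX sXX sx sXX sXX sx X sx sXX sXX sx sXX sXX, which concatenate to the answer.

sxXsXXsxXsxsXXsXXsxsXXsXXsxXsxsXXsXXsxsXXsXX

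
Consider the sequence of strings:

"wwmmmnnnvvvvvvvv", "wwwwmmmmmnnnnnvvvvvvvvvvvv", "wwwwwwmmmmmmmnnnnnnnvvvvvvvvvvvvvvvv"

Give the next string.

Reading off run lengths: w runs 2, 4, 6; m runs 3, 5, 7; n runs 3, 5, 7; v runs 8, 12, 16 — each is linear in n, where the shown terms are n = 2, 3, 4.
Setting n = 5 gives 8, 9, 9, 20 characters in each block.

wwwwwwwwmmmmmmmmmnnnnnnnnnvvvvvvvvvvvvvvvvvvvv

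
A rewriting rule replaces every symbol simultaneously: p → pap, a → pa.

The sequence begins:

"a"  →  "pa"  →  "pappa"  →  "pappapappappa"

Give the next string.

Replace each of the 13 characters of pappapappappa in place — pap pa pap pap pa pap pa pap pap pa pap pap pa — and concatenate.

pappapappappapappapappappapappappa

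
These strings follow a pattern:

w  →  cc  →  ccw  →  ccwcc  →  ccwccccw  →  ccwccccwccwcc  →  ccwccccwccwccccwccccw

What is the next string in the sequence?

ccwccccwccwccccwccccwccwccccwccwcc

Each term (from the third on) is the previous term followed by the one before it: term 3 = cc·w = ccw.
Continuing: ccwccccwccwccccwccccw · ccwccccwccwcc gives term 8.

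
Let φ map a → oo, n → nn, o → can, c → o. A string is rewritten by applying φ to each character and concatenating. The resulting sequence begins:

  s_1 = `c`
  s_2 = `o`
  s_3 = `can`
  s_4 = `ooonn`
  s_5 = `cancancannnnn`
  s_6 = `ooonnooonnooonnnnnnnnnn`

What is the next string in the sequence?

cancancannnnncancancannnnncancancannnnnnnnnnnnnnnnnnnnn

Applying the rule to each of the 23 symbols of ooonnooonnooonnnnnnnnnn gives the pieces can can can nn nn can can can nn nn can can can nn nn nn nn nn nn nn nn nn nn, which concatenate to the answer.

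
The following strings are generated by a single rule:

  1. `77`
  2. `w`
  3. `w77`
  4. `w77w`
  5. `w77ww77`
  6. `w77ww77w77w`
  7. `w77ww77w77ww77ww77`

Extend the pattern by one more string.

w77ww77w77ww77ww77w77ww77w77w

This is a Fibonacci-style word recurrence s(k) = s(k−1)·s(k−2): e.g. w·77 = w77.
So term 8 is w77ww77w77ww77ww77·w77ww77w77w.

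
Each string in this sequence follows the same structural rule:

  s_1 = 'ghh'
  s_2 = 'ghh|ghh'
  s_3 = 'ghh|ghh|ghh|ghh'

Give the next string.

s(k+1) = s(k)·|·s(k) — each term doubles the last with '|' between the halves.
Doubling ghh|ghh|ghh|ghh with '|' between the halves:

ghh|ghh|ghh|ghh|ghh|ghh|ghh|ghh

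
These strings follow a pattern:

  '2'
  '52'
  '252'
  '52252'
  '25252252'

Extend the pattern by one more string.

5225225252252

From term 3 onward, concatenate the second-to-last term with the last: 2·52 = 252, 52·252 = 52252, …
Continuing: 52252 · 25252252 gives term 6.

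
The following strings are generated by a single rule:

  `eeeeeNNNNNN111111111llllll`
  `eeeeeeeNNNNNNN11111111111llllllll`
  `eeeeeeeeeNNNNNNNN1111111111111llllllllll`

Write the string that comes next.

eeeeeeeeeeeNNNNNNNNN111111111111111llllllllllll

Reading off run lengths: e runs 5, 7, 9; N runs 6, 7, 8; 1 runs 9, 11, 13; l runs 6, 8, 10 — each is linear in n, where the shown terms are n = 3, 4, 5.
For the next term, n = 6, so the run lengths are 11, 9, 15, 12.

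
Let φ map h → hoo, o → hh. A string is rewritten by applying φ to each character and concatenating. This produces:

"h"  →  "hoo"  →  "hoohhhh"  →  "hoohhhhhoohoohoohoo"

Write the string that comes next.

Replace each of the 19 characters of hoohhhhhoohoohoohoo in place — hoo hh hh hoo hoo hoo hoo hoo hh hh hoo hh hh hoo hh hh hoo hh hh — and concatenate.

hoohhhhhoohoohoohoohoohhhhhoohhhhhoohhhhhoohhhh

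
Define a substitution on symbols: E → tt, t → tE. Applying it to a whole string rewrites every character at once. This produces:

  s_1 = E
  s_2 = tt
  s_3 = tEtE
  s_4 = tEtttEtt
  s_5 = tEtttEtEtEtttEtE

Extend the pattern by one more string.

Rewriting the 16 symbols of tEtttEtEtEtttEtE one by one yields tE tt tE tE tE tt tE tt tE tt tE tE tE tt tE tt; concatenated:

tEtttEtEtEtttEtttEtttEtEtEtttEtt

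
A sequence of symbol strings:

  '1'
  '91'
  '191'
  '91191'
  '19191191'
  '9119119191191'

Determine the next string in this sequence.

191911919119119191191

From term 3 onward, concatenate the second-to-last term with the last: 1·91 = 191, 91·191 = 91191, …
The next term joins 19191191 and 9119119191191.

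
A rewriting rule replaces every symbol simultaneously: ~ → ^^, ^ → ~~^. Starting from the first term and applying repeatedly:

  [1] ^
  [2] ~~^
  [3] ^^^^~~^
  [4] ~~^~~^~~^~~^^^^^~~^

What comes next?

Rewriting the 19 symbols of ~~^~~^~~^~~^^^^^~~^ one by one yields ^^ ^^ ~~^ ^^ ^^ ~~^ ^^ ^^ ~~^ ^^ ^^ ~~^ ~~^ ~~^ ~~^ ~~^ ^^ ^^ ~~^; concatenated:

^^^^~~^^^^^~~^^^^^~~^^^^^~~^~~^~~^~~^~~^^^^^~~^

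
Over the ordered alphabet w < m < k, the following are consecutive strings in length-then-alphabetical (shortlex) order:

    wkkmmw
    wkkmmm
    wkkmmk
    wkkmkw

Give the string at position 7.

wkkkww

Stepping forward 3 times from wkkmkw: wkkmkw → wkkmkm → wkkmkk, then the target.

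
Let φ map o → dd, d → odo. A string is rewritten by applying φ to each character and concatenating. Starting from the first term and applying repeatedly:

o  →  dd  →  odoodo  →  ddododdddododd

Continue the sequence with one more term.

Rewriting the 14 symbols of ddododdddododd one by one yields odo odo dd odo dd odo odo odo odo dd odo dd odo odo; concatenated:

odoododdododdodoodoodoododdododdodoodo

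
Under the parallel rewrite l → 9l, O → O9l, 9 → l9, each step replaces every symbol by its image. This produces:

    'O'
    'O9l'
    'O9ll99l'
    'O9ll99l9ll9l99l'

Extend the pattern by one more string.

O9ll99l9ll9l99ll99l9ll99ll9l99l

Replace each of the 15 characters of O9ll99l9ll9l99l in place — O9l l9 9l 9l l9 l9 9l l9 9l 9l l9 9l l9 l9 9l — and concatenate.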